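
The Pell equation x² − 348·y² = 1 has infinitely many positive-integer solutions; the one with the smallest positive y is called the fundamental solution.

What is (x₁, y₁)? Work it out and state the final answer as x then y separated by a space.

√348 = [18; 1,1,1,8,1,1,1,36, …], period ℓ=8 (even) → k=7
step 0: (18, 1)  from 18·(1,0) + (0,1)
step 1: (19, 1)  from 1·(18,1) + (1,0)
step 2: (37, 2)  from 1·(19,1) + (18,1)
step 3: (56, 3)  from 1·(37,2) + (19,1)
…
step 5: (541, 29)  from 1·(485,26) + (56,3)
step 6: (1026, 55)  from 1·(541,29) + (485,26)
step 7: (1567, 84)  from 1·(1026,55) + (541,29)
fundamental: x₁=1567, y₁=84  (since 2455489 − 348·7056 = 1)

1567 84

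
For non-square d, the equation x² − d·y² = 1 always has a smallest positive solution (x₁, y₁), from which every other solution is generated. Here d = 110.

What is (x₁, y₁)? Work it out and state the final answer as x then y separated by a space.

d=110: √d = [10; 2,20] (ℓ=2, even), read p_1/q_1
i=0: a=10 ⇒ p=10, q=1
i=1: a=2 ⇒ p=21, q=2
fundamental: x₁=21, y₁=2  (since 441 − 110·4 = 1)

21 2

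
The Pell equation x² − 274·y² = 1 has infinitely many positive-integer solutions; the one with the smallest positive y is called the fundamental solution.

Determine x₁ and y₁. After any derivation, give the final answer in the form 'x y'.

3959299 239190

[16; 1,1,4,4,1,1,32] for √274; ℓ=7 ⇒ convergent index 13
k=0  a_k=16  p_k/q_k = 16/1
…
k=3  a_k=4  p_k/q_k = 149/9
…
k=6  a_k=1  p_k/q_k = 1407/85
k=7  a_k=32  p_k/q_k = 45802/2767
k=8  a_k=1  p_k/q_k = 47209/2852
k=9  a_k=1  p_k/q_k = 93011/5619
k=10  a_k=4  p_k/q_k = 419253/25328
…
k=12  a_k=1  p_k/q_k = 2189276/132259
k=13  a_k=1  p_k/q_k = 3959299/239190
→ (3959299, 239190).  Check: 3959299²=15676048571401, 274·239190²=15676048571400, difference 1.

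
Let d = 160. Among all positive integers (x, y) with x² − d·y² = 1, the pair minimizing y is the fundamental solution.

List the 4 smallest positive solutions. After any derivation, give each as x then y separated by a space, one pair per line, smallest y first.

d=160: √d = [12; 1,1,1,5,1,1,1,24] (ℓ=8, even), read p_7/q_7
step 0: (12, 1)  from 12·(1,0) + (0,1)
step 1: (13, 1)  from 1·(12,1) + (1,0)
step 2: (25, 2)  from 1·(13,1) + (12,1)
…
step 4: (215, 17)  from 5·(38,3) + (25,2)
step 5: (253, 20)  from 1·(215,17) + (38,3)
step 6: (468, 37)  from 1·(253,20) + (215,17)
step 7: (721, 57)  from 1·(468,37) + (253,20)
(x₁, y₁) = (721, 57);  721² − 160·57² = 1 ✓
k=2:  x_2 = 721·721+160·57·57 = 1039681,  y_2 = 721·57+57·721 = 82194
k=3:  x_3 = 721·1039681+160·57·82194 = 1499219281,  y_3 = 721·82194+57·1039681 = 118523691
k=4:  x_4 = 721·1499219281+160·57·118523691 = 2161873163521,  y_4 = 721·118523691+57·1499219281 = 170911080228

721 57
1039681 82194
1499219281 118523691
2161873163521 170911080228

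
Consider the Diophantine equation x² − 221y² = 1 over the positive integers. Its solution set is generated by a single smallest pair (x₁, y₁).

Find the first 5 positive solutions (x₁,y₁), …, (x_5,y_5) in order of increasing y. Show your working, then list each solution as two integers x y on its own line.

1665 112
5544449 372960
18463013505 1241956688
61481829427201 4135715398080
204734473529565825 13771931033649712

d=221: √d = [14; 1,6,2,6,1,28] (ℓ=6, even), read p_5/q_5
i=0: a=14 ⇒ p=14, q=1
i=1: a=1 ⇒ p=15, q=1
i=2: a=6 ⇒ p=104, q=7
i=3: a=2 ⇒ p=223, q=15
i=4: a=6 ⇒ p=1442, q=97
i=5: a=1 ⇒ p=1665, q=112
(x₁, y₁) = (1665, 112);  1665² − 221·112² = 1 ✓
n=2: (1665,112)∘(1665,112) = (1665·1665+221·112·112, 1665·112+112·1665) = (5544449,372960)
n=3: (5544449,372960)∘(1665,112) = (1665·5544449+221·112·372960, 1665·372960+112·5544449) = (18463013505,1241956688)
n=4: (18463013505,1241956688)∘(1665,112) = (1665·18463013505+221·112·1241956688, 1665·1241956688+112·18463013505) = (61481829427201,4135715398080)
n=5: (61481829427201,4135715398080)∘(1665,112) = (1665·61481829427201+221·112·4135715398080, 1665·4135715398080+112·61481829427201) = (204734473529565825,13771931033649712)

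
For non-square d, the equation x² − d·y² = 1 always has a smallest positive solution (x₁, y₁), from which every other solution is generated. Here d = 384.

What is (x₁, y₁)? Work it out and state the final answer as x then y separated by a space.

4801 245

d=384: √d = [19; 1,1,2,9,2,1,1,38] (ℓ=8, even), read p_7/q_7
step 0: (19, 1)  from 19·(1,0) + (0,1)
…
step 3: (98, 5)  from 2·(39,2) + (20,1)
…
step 5: (1940, 99)  from 2·(921,47) + (98,5)
step 6: (2861, 146)  from 1·(1940,99) + (921,47)
step 7: (4801, 245)  from 1·(2861,146) + (1940,99)
→ (4801, 245).  Check: 4801²=23049601, 384·245²=23049600, difference 1.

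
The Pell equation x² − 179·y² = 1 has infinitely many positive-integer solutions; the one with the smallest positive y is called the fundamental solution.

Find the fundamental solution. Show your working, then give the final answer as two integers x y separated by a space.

4190210 313191

d=179: √d = [13; 2,1,1,1,3,…,1,2,26] (ℓ=14, even), read p_13/q_13
i=0: a=13 ⇒ p=13, q=1
i=1: a=2 ⇒ p=27, q=2
i=2: a=1 ⇒ p=40, q=3
i=3: a=1 ⇒ p=67, q=5
i=4: a=1 ⇒ p=107, q=8
i=5: a=3 ⇒ p=388, q=29
i=6: a=5 ⇒ p=2047, q=153
i=7: a=13 ⇒ p=26999, q=2018
…
i=10: a=1 ⇒ p=575167, q=42990
i=11: a=1 ⇒ p=1013292, q=75737
i=12: a=1 ⇒ p=1588459, q=118727
i=13: a=2 ⇒ p=4190210, q=313191
(x₁, y₁) = (4190210, 313191);  4190210² − 179·313191² = 1 ✓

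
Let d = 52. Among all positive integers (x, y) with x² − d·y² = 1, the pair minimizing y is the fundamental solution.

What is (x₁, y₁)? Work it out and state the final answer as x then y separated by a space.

649 90

[7; 4,1,2,1,4,14] for √52; ℓ=6 ⇒ convergent index 5
i=0: a=7 ⇒ p=7, q=1
…
i=2: a=1 ⇒ p=36, q=5
…
i=4: a=1 ⇒ p=137, q=19
i=5: a=4 ⇒ p=649, q=90
(x₁, y₁) = (649, 90);  649² − 52·90² = 1 ✓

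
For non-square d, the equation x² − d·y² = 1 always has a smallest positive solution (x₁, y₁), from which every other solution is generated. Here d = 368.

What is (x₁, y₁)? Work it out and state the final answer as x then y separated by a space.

√368 = [19; 5,2,5,38, …], period ℓ=4 (even) → k=3
i=0: a=19 ⇒ p=19, q=1
i=1: a=5 ⇒ p=96, q=5
i=2: a=2 ⇒ p=211, q=11
i=3: a=5 ⇒ p=1151, q=60
→ (1151, 60).  Check: 1151²=1324801, 368·60²=1324800, difference 1.

1151 60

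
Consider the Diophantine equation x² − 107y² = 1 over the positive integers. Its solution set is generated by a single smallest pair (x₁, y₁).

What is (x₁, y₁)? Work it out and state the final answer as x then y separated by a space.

962 93

√107 → a₀=10, period (2,1,9,1,2,20); ℓ=6 even so k=5
step 0: (10, 1)  from 10·(1,0) + (0,1)
step 1: (21, 2)  from 2·(10,1) + (1,0)
…
step 4: (331, 32)  from 1·(300,29) + (31,3)
step 5: (962, 93)  from 2·(331,32) + (300,29)
fundamental: x₁=962, y₁=93  (since 925444 − 107·8649 = 1)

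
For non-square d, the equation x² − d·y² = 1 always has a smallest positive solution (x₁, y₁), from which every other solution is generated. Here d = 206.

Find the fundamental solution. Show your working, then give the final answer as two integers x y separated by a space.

√206 = [14; 2,1,5,14,5,1,2,28, …], period ℓ=8 (even) → k=7
step 0: (14, 1)  from 14·(1,0) + (0,1)
…
step 3: (244, 17)  from 5·(43,3) + (29,2)
…
step 6: (20998, 1463)  from 1·(17539,1222) + (3459,241)
step 7: (59535, 4148)  from 2·(20998,1463) + (17539,1222)
(x₁, y₁) = (59535, 4148);  59535² − 206·4148² = 1 ✓

59535 4148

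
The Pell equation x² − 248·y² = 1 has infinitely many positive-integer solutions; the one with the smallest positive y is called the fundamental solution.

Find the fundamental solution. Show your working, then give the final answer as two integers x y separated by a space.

63 4

[15; 1,2,1,30] for √248; ℓ=4 ⇒ convergent index 3
k=0  a_k=15  p_k/q_k = 15/1
…
k=2  a_k=2  p_k/q_k = 47/3
k=3  a_k=1  p_k/q_k = 63/4
(x₁, y₁) = (63, 4);  63² − 248·4² = 1 ✓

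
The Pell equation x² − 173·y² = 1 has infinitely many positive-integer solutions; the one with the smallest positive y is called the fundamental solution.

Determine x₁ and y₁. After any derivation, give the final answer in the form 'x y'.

2499849 190060

√173 = [13; 6,1,1,6,26, …], period ℓ=5 (odd) → k=9
i=0: a=13 ⇒ p=13, q=1
i=1: a=6 ⇒ p=79, q=6
…
i=6: a=6 ⇒ p=176552, q=13423
i=7: a=1 ⇒ p=205791, q=15646
i=8: a=1 ⇒ p=382343, q=29069
i=9: a=6 ⇒ p=2499849, q=190060
fundamental: x₁=2499849, y₁=190060  (since 6249245022801 − 173·36122803600 = 1)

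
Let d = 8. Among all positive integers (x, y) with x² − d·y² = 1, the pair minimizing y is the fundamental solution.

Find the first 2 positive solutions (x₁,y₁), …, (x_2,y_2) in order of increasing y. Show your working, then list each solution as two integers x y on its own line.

3 1
17 6

[2; 1,4] for √8; ℓ=2 ⇒ convergent index 1
k=0  a_k=2  p_k/q_k = 2/1
k=1  a_k=1  p_k/q_k = 3/1
(x₁, y₁) = (3, 1);  3² − 8·1² = 1 ✓
n=2: (3,1)∘(3,1) = (3·3+8·1·1, 3·1+1·3) = (17,6)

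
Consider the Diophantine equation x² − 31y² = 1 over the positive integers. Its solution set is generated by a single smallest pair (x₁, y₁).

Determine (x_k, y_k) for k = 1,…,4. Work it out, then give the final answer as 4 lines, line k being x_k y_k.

1520 273
4620799 829920
14047227440 2522956527
42703566796801 7669787012160

√31 → a₀=5, period (1,1,3,5,3,1,1,10); ℓ=8 even so k=7
a_0=5:  p_0=5·1+0=5,  q_0=5·0+1=1
…
a_2=1:  p_2=1·6+5=11,  q_2=1·1+1=2
…
a_4=5:  p_4=5·39+11=206,  q_4=5·7+2=37
a_5=3:  p_5=3·206+39=657,  q_5=3·37+7=118
a_6=1:  p_6=1·657+206=863,  q_6=1·118+37=155
a_7=1:  p_7=1·863+657=1520,  q_7=1·155+118=273
fundamental: x₁=1520, y₁=273  (since 2310400 − 31·74529 = 1)
(x_2, y_2) = (1520·1520 + 31·273·273, 1520·273 + 273·1520) = (4620799, 829920)
(x_3, y_3) = (1520·4620799 + 31·273·829920, 1520·829920 + 273·4620799) = (14047227440, 2522956527)
(x_4, y_4) = (1520·14047227440 + 31·273·2522956527, 1520·2522956527 + 273·14047227440) = (42703566796801, 7669787012160)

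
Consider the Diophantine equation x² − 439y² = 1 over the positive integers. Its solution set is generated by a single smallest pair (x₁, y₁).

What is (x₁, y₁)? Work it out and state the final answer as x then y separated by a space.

[20; 1,19,1,40] for √439; ℓ=4 ⇒ convergent index 3
step 0: (20, 1)  from 20·(1,0) + (0,1)
…
step 2: (419, 20)  from 19·(21,1) + (20,1)
step 3: (440, 21)  from 1·(419,20) + (21,1)
(x₁, y₁) = (440, 21);  440² − 439·21² = 1 ✓

440 21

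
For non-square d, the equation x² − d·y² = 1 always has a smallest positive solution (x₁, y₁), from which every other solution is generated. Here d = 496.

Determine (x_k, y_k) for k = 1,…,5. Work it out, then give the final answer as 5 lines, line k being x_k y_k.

√496 = [22; 3,1,2,4,1,…,1,3,44, …], period ℓ=16 (even) → k=15
i=0: a=22 ⇒ p=22, q=1
i=1: a=3 ⇒ p=67, q=3
i=2: a=1 ⇒ p=89, q=4
i=3: a=2 ⇒ p=245, q=11
…
i=5: a=1 ⇒ p=1314, q=59
…
i=9: a=2 ⇒ p=35166, q=1579
i=10: a=1 ⇒ p=49709, q=2232
…
i=13: a=2 ⇒ p=863293, q=38763
i=14: a=1 ⇒ p=1252502, q=56239
i=15: a=3 ⇒ p=4620799, q=207480
fundamental: x₁=4620799, y₁=207480  (since 21351783398401 − 496·43047950400 = 1)
(x_2, y_2) = (4620799·4620799 + 496·207480·207480, 4620799·207480 + 207480·4620799) = (42703566796801, 1917446753040)
(x_3, y_3) = (4620799·42703566796801 + 496·207480·1917446753040, 4620799·1917446753040 + 207480·42703566796801) = (394649197502177907199, 17720272078000750440)
(x_4, y_4) = (4620799·394649197502177907199 + 496·207480·17720272078000750440, 4620799·17720272078000750440 + 207480·394649197502177907199) = (3647189234337689639247667201, 163763630995505661818050080)
(x_5, y_5) = (4620799·3647189234337689639247667201 + 496·207480·163763630995505661818050080, 4620799·163763630995505661818050080 + 207480·3647189234337689639247667201) = (33705856733676329245494460531519999, 1513437644680785412974289982477400)

4620799 207480
42703566796801 1917446753040
394649197502177907199 17720272078000750440
3647189234337689639247667201 163763630995505661818050080
33705856733676329245494460531519999 1513437644680785412974289982477400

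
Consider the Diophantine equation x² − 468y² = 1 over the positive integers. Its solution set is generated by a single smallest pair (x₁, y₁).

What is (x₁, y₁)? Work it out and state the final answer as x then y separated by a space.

649 30

d=468: √d = [21; 1,1,1,2,1,1,1,42] (ℓ=8, even), read p_7/q_7
k=0  a_k=21  p_k/q_k = 21/1
…
k=2  a_k=1  p_k/q_k = 43/2
k=3  a_k=1  p_k/q_k = 65/3
k=4  a_k=2  p_k/q_k = 173/8
k=5  a_k=1  p_k/q_k = 238/11
k=6  a_k=1  p_k/q_k = 411/19
k=7  a_k=1  p_k/q_k = 649/30
→ (649, 30).  Check: 649²=421201, 468·30²=421200, difference 1.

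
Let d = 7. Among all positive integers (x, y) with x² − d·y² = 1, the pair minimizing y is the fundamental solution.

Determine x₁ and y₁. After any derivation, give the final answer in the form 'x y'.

8 3

√7 → a₀=2, period (1,1,1,4); ℓ=4 even so k=3
i=0: a=2 ⇒ p=2, q=1
i=1: a=1 ⇒ p=3, q=1
i=2: a=1 ⇒ p=5, q=2
i=3: a=1 ⇒ p=8, q=3
(x₁, y₁) = (8, 3);  8² − 7·3² = 1 ✓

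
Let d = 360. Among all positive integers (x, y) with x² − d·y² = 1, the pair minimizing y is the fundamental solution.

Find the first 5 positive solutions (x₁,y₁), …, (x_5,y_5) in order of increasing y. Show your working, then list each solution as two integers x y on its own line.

d=360: √d = [18; 1,36] (ℓ=2, even), read p_1/q_1
i=0: a=18 ⇒ p=18, q=1
i=1: a=1 ⇒ p=19, q=1
(x₁, y₁) = (19, 1);  19² − 360·1² = 1 ✓
(19+1√360)^2 = 721 + 38√360
(19+1√360)^3 = 27379 + 1443√360
(19+1√360)^4 = 1039681 + 54796√360
(19+1√360)^5 = 39480499 + 2080805√360

19 1
721 38
27379 1443
1039681 54796
39480499 2080805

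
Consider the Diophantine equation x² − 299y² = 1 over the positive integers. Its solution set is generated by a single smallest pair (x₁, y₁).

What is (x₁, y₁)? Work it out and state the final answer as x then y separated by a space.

[17; 3,2,3,34] for √299; ℓ=4 ⇒ convergent index 3
k=0  a_k=17  p_k/q_k = 17/1
k=1  a_k=3  p_k/q_k = 52/3
k=2  a_k=2  p_k/q_k = 121/7
k=3  a_k=3  p_k/q_k = 415/24
(x₁, y₁) = (415, 24);  415² − 299·24² = 1 ✓

415 24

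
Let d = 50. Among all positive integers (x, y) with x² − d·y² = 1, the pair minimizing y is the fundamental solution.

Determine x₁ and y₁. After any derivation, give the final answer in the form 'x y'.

[7; 14] for √50; ℓ=1 ⇒ convergent index 1
k=0  a_k=7  p_k/q_k = 7/1
k=1  a_k=14  p_k/q_k = 99/14
fundamental: x₁=99, y₁=14  (since 9801 − 50·196 = 1)

99 14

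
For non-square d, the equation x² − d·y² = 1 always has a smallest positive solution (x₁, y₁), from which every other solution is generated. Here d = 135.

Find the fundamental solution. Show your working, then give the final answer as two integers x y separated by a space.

244 21

√135 → a₀=11, period (1,1,1,1,1,1,1,22); ℓ=8 even so k=7
step 0: (11, 1)  from 11·(1,0) + (0,1)
step 1: (12, 1)  from 1·(11,1) + (1,0)
…
step 3: (35, 3)  from 1·(23,2) + (12,1)
step 4: (58, 5)  from 1·(35,3) + (23,2)
step 5: (93, 8)  from 1·(58,5) + (35,3)
step 6: (151, 13)  from 1·(93,8) + (58,5)
step 7: (244, 21)  from 1·(151,13) + (93,8)
fundamental: x₁=244, y₁=21  (since 59536 − 135·441 = 1)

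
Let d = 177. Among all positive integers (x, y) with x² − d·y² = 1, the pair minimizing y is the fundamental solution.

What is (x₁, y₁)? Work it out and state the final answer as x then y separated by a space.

[13; 3,3,2,8,2,3,3,26] for √177; ℓ=8 ⇒ convergent index 7
a_0=13:  p_0=13·1+0=13,  q_0=13·0+1=1
a_1=3:  p_1=3·13+1=40,  q_1=3·1+0=3
a_2=3:  p_2=3·40+13=133,  q_2=3·3+1=10
a_3=2:  p_3=2·133+40=306,  q_3=2·10+3=23
…
a_6=3:  p_6=3·5468+2581=18985,  q_6=3·411+194=1427
a_7=3:  p_7=3·18985+5468=62423,  q_7=3·1427+411=4692
→ (62423, 4692).  Check: 62423²=3896630929, 177·4692²=3896630928, difference 1.

62423 4692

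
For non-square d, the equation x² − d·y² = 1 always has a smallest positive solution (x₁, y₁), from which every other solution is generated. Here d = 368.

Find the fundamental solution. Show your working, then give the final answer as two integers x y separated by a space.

[19; 5,2,5,38] for √368; ℓ=4 ⇒ convergent index 3
i=0: a=19 ⇒ p=19, q=1
i=1: a=5 ⇒ p=96, q=5
i=2: a=2 ⇒ p=211, q=11
i=3: a=5 ⇒ p=1151, q=60
→ (1151, 60).  Check: 1151²=1324801, 368·60²=1324800, difference 1.

1151 60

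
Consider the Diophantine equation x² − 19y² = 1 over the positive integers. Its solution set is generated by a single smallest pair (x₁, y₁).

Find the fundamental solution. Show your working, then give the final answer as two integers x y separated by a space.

170 39

√19 → a₀=4, period (2,1,3,1,2,8); ℓ=6 even so k=5
step 0: (4, 1)  from 4·(1,0) + (0,1)
…
step 3: (48, 11)  from 3·(13,3) + (9,2)
step 4: (61, 14)  from 1·(48,11) + (13,3)
step 5: (170, 39)  from 2·(61,14) + (48,11)
fundamental: x₁=170, y₁=39  (since 28900 − 19·1521 = 1)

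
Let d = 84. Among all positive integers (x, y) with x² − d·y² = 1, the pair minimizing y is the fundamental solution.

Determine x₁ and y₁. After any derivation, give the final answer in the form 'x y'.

55 6

[9; 6,18] for √84; ℓ=2 ⇒ convergent index 1
i=0: a=9 ⇒ p=9, q=1
i=1: a=6 ⇒ p=55, q=6
fundamental: x₁=55, y₁=6  (since 3025 − 84·36 = 1)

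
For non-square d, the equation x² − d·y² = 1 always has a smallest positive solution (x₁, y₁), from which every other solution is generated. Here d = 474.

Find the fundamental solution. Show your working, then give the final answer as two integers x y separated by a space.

[21; 1,3,2,1,1,…,3,1,42] for √474; ℓ=14 ⇒ convergent index 13
i=0: a=21 ⇒ p=21, q=1
i=1: a=1 ⇒ p=22, q=1
i=2: a=3 ⇒ p=87, q=4
…
i=5: a=1 ⇒ p=479, q=22
i=6: a=1 ⇒ p=762, q=35
i=7: a=6 ⇒ p=5051, q=232
i=8: a=1 ⇒ p=5813, q=267
i=9: a=1 ⇒ p=10864, q=499
i=10: a=1 ⇒ p=16677, q=766
i=11: a=2 ⇒ p=44218, q=2031
i=12: a=3 ⇒ p=149331, q=6859
i=13: a=1 ⇒ p=193549, q=8890
(x₁, y₁) = (193549, 8890);  193549² − 474·8890² = 1 ✓

193549 8890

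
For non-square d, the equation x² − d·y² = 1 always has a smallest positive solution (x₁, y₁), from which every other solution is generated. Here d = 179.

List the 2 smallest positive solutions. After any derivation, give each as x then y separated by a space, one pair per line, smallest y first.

[13; 2,1,1,1,3,…,1,2,26] for √179; ℓ=14 ⇒ convergent index 13
a_0=13:  p_0=13·1+0=13,  q_0=13·0+1=1
…
a_7=13:  p_7=13·2047+388=26999,  q_7=13·153+29=2018
a_8=5:  p_8=5·26999+2047=137042,  q_8=5·2018+153=10243
a_9=3:  p_9=3·137042+26999=438125,  q_9=3·10243+2018=32747
…
a_11=1:  p_11=1·575167+438125=1013292,  q_11=1·42990+32747=75737
a_12=1:  p_12=1·1013292+575167=1588459,  q_12=1·75737+42990=118727
a_13=2:  p_13=2·1588459+1013292=4190210,  q_13=2·118727+75737=313191
→ (4190210, 313191).  Check: 4190210²=17557859844100, 179·313191²=17557859844099, difference 1.
(4190210+313191√179)^2 = 35115719688199 + 2624672120220√179

4190210 313191
35115719688199 2624672120220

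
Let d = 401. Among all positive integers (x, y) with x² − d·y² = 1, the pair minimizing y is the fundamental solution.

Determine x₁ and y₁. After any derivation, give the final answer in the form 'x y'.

801 40

d=401: √d = [20; 40] (ℓ=1, odd), read p_1/q_1
i=0: a=20 ⇒ p=20, q=1
i=1: a=40 ⇒ p=801, q=40
→ (801, 40).  Check: 801²=641601, 401·40²=641600, difference 1.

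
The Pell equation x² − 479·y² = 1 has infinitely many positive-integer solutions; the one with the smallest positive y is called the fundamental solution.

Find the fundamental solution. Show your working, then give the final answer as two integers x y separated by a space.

√479 → a₀=21, period (1,7,1,3,2,21,2,3,1,7,1,42); ℓ=12 even so k=11
step 0: (21, 1)  from 21·(1,0) + (0,1)
step 1: (22, 1)  from 1·(21,1) + (1,0)
…
step 3: (197, 9)  from 1·(175,8) + (22,1)
…
step 9: (340591, 15562)  from 1·(264712,12095) + (75879,3467)
step 10: (2648849, 121029)  from 7·(340591,15562) + (264712,12095)
step 11: (2989440, 136591)  from 1·(2648849,121029) + (340591,15562)
(x₁, y₁) = (2989440, 136591);  2989440² − 479·136591² = 1 ✓

2989440 136591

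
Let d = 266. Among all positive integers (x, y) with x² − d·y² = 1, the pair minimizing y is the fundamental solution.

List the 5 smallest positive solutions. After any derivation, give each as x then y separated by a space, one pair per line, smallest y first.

685 42
938449 57540
1285674445 78829758
1761373051201 107996710920
2413079794470925 147955415130642

d=266: √d = [16; 3,4,3,32] (ℓ=4, even), read p_3/q_3
i=0: a=16 ⇒ p=16, q=1
i=1: a=3 ⇒ p=49, q=3
i=2: a=4 ⇒ p=212, q=13
i=3: a=3 ⇒ p=685, q=42
fundamental: x₁=685, y₁=42  (since 469225 − 266·1764 = 1)
k=2:  x_2 = 685·685+266·42·42 = 938449,  y_2 = 685·42+42·685 = 57540
k=3:  x_3 = 685·938449+266·42·57540 = 1285674445,  y_3 = 685·57540+42·938449 = 78829758
k=4:  x_4 = 685·1285674445+266·42·78829758 = 1761373051201,  y_4 = 685·78829758+42·1285674445 = 107996710920
k=5:  x_5 = 685·1761373051201+266·42·107996710920 = 2413079794470925,  y_5 = 685·107996710920+42·1761373051201 = 147955415130642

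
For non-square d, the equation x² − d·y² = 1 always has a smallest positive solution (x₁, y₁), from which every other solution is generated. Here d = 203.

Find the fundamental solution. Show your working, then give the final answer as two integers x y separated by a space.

57 4

√203 → a₀=14, period (4,28); ℓ=2 even so k=1
step 0: (14, 1)  from 14·(1,0) + (0,1)
step 1: (57, 4)  from 4·(14,1) + (1,0)
(x₁, y₁) = (57, 4);  57² − 203·4² = 1 ✓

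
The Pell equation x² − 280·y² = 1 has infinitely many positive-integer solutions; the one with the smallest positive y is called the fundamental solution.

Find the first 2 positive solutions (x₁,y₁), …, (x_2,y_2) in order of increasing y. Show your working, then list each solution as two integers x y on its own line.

251 15
126001 7530

√280 = [16; 1,2,1,2,1,32, …], period ℓ=6 (even) → k=5
step 0: (16, 1)  from 16·(1,0) + (0,1)
step 1: (17, 1)  from 1·(16,1) + (1,0)
step 2: (50, 3)  from 2·(17,1) + (16,1)
…
step 4: (184, 11)  from 2·(67,4) + (50,3)
step 5: (251, 15)  from 1·(184,11) + (67,4)
→ (251, 15).  Check: 251²=63001, 280·15²=63000, difference 1.
k=2:  x_2 = 251·251+280·15·15 = 126001,  y_2 = 251·15+15·251 = 7530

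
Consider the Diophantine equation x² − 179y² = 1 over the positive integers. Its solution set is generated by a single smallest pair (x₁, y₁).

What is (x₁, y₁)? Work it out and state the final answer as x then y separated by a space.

4190210 313191

d=179: √d = [13; 2,1,1,1,3,…,1,2,26] (ℓ=14, even), read p_13/q_13
i=0: a=13 ⇒ p=13, q=1
i=1: a=2 ⇒ p=27, q=2
…
i=4: a=1 ⇒ p=107, q=8
…
i=11: a=1 ⇒ p=1013292, q=75737
i=12: a=1 ⇒ p=1588459, q=118727
i=13: a=2 ⇒ p=4190210, q=313191
fundamental: x₁=4190210, y₁=313191  (since 17557859844100 − 179·98088602481 = 1)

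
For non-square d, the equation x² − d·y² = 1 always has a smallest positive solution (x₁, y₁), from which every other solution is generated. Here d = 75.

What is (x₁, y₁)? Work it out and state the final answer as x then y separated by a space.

d=75: √d = [8; 1,1,1,16] (ℓ=4, even), read p_3/q_3
step 0: (8, 1)  from 8·(1,0) + (0,1)
step 1: (9, 1)  from 1·(8,1) + (1,0)
step 2: (17, 2)  from 1·(9,1) + (8,1)
step 3: (26, 3)  from 1·(17,2) + (9,1)
fundamental: x₁=26, y₁=3  (since 676 − 75·9 = 1)

26 3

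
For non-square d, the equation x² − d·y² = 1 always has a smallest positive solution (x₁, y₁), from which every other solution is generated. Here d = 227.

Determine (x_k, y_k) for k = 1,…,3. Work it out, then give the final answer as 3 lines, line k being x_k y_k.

226 15
102151 6780
46172026 3064545

√227 → a₀=15, period (15,30); ℓ=2 even so k=1
a_0=15:  p_0=15·1+0=15,  q_0=15·0+1=1
a_1=15:  p_1=15·15+1=226,  q_1=15·1+0=15
(x₁, y₁) = (226, 15);  226² − 227·15² = 1 ✓
(226+15√227)^2 = 102151 + 6780√227
(226+15√227)^3 = 46172026 + 3064545√227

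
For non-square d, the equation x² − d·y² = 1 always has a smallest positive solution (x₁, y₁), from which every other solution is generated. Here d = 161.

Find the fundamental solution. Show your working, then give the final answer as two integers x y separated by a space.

11775 928

√161 → a₀=12, period (1,2,4,1,2,1,4,2,1,24); ℓ=10 even so k=9
i=0: a=12 ⇒ p=12, q=1
i=1: a=1 ⇒ p=13, q=1
i=2: a=2 ⇒ p=38, q=3
i=3: a=4 ⇒ p=165, q=13
i=4: a=1 ⇒ p=203, q=16
…
i=8: a=2 ⇒ p=8108, q=639
i=9: a=1 ⇒ p=11775, q=928
fundamental: x₁=11775, y₁=928  (since 138650625 − 161·861184 = 1)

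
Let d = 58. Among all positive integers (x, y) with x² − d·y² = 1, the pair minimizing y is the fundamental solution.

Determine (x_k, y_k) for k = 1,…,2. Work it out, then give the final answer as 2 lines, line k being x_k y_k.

√58 = [7; 1,1,1,1,1,1,14, …], period ℓ=7 (odd) → k=13
a_0=7:  p_0=7·1+0=7,  q_0=7·0+1=1
…
a_2=1:  p_2=1·8+7=15,  q_2=1·1+1=2
a_3=1:  p_3=1·15+8=23,  q_3=1·2+1=3
a_4=1:  p_4=1·23+15=38,  q_4=1·3+2=5
a_5=1:  p_5=1·38+23=61,  q_5=1·5+3=8
…
a_7=14:  p_7=14·99+61=1447,  q_7=14·13+8=190
…
a_9=1:  p_9=1·1546+1447=2993,  q_9=1·203+190=393
a_10=1:  p_10=1·2993+1546=4539,  q_10=1·393+203=596
a_11=1:  p_11=1·4539+2993=7532,  q_11=1·596+393=989
a_12=1:  p_12=1·7532+4539=12071,  q_12=1·989+596=1585
a_13=1:  p_13=1·12071+7532=19603,  q_13=1·1585+989=2574
(x₁, y₁) = (19603, 2574);  19603² − 58·2574² = 1 ✓
k=2:  x_2 = 19603·19603+58·2574·2574 = 768555217,  y_2 = 19603·2574+2574·19603 = 100916244

19603 2574
768555217 100916244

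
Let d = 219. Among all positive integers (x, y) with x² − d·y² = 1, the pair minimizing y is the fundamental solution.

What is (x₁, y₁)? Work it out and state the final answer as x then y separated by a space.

74 5

d=219: √d = [14; 1,3,1,28] (ℓ=4, even), read p_3/q_3
a_0=14:  p_0=14·1+0=14,  q_0=14·0+1=1
a_1=1:  p_1=1·14+1=15,  q_1=1·1+0=1
a_2=3:  p_2=3·15+14=59,  q_2=3·1+1=4
a_3=1:  p_3=1·59+15=74,  q_3=1·4+1=5
(x₁, y₁) = (74, 5);  74² − 219·5² = 1 ✓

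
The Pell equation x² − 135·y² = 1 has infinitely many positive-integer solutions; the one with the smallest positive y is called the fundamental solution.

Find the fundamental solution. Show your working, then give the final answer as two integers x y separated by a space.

244 21

[11; 1,1,1,1,1,1,1,22] for √135; ℓ=8 ⇒ convergent index 7
i=0: a=11 ⇒ p=11, q=1
i=1: a=1 ⇒ p=12, q=1
…
i=5: a=1 ⇒ p=93, q=8
i=6: a=1 ⇒ p=151, q=13
i=7: a=1 ⇒ p=244, q=21
(x₁, y₁) = (244, 21);  244² − 135·21² = 1 ✓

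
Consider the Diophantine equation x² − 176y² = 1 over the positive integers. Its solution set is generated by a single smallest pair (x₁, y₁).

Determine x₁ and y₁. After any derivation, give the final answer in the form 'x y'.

√176 = [13; 3,1,3,26, …], period ℓ=4 (even) → k=3
k=0  a_k=13  p_k/q_k = 13/1
…
k=2  a_k=1  p_k/q_k = 53/4
k=3  a_k=3  p_k/q_k = 199/15
→ (199, 15).  Check: 199²=39601, 176·15²=39600, difference 1.

199 15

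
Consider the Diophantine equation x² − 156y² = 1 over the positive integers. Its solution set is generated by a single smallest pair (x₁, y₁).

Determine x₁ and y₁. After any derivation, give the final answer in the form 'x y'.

25 2

[12; 2,24] for √156; ℓ=2 ⇒ convergent index 1
step 0: (12, 1)  from 12·(1,0) + (0,1)
step 1: (25, 2)  from 2·(12,1) + (1,0)
→ (25, 2).  Check: 25²=625, 156·2²=624, difference 1.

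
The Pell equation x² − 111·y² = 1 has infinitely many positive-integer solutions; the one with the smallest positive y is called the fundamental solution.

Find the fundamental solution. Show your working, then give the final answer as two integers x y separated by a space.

295 28

√111 → a₀=10, period (1,1,6,1,1,20); ℓ=6 even so k=5
a_0=10:  p_0=10·1+0=10,  q_0=10·0+1=1
…
a_3=6:  p_3=6·21+11=137,  q_3=6·2+1=13
a_4=1:  p_4=1·137+21=158,  q_4=1·13+2=15
a_5=1:  p_5=1·158+137=295,  q_5=1·15+13=28
→ (295, 28).  Check: 295²=87025, 111·28²=87024, difference 1.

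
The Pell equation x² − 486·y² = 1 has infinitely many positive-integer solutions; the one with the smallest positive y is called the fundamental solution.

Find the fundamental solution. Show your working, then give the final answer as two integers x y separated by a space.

485 22

d=486: √d = [22; 22,44] (ℓ=2, even), read p_1/q_1
i=0: a=22 ⇒ p=22, q=1
i=1: a=22 ⇒ p=485, q=22
→ (485, 22).  Check: 485²=235225, 486·22²=235224, difference 1.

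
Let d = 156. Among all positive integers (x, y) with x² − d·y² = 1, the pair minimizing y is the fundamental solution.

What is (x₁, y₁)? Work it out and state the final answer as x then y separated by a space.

√156 = [12; 2,24, …], period ℓ=2 (even) → k=1
k=0  a_k=12  p_k/q_k = 12/1
k=1  a_k=2  p_k/q_k = 25/2
fundamental: x₁=25, y₁=2  (since 625 − 156·4 = 1)

25 2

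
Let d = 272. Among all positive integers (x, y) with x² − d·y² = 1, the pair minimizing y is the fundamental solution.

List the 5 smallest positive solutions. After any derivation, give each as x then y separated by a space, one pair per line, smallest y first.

33 2
2177 132
143649 8710
9478657 574728
625447713 37923338

[16; 2,32] for √272; ℓ=2 ⇒ convergent index 1
step 0: (16, 1)  from 16·(1,0) + (0,1)
step 1: (33, 2)  from 2·(16,1) + (1,0)
fundamental: x₁=33, y₁=2  (since 1089 − 272·4 = 1)
(33+2√272)^2 = 2177 + 132√272
(33+2√272)^3 = 143649 + 8710√272
(33+2√272)^4 = 9478657 + 574728√272
(33+2√272)^5 = 625447713 + 37923338√272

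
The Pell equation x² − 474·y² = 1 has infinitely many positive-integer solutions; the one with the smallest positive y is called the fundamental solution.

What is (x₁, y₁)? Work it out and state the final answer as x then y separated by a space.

193549 8890

√474 = [21; 1,3,2,1,1,…,3,1,42, …], period ℓ=14 (even) → k=13
i=0: a=21 ⇒ p=21, q=1
i=1: a=1 ⇒ p=22, q=1
i=2: a=3 ⇒ p=87, q=4
…
i=4: a=1 ⇒ p=283, q=13
i=5: a=1 ⇒ p=479, q=22
i=6: a=1 ⇒ p=762, q=35
…
i=8: a=1 ⇒ p=5813, q=267
i=9: a=1 ⇒ p=10864, q=499
i=10: a=1 ⇒ p=16677, q=766
…
i=12: a=3 ⇒ p=149331, q=6859
i=13: a=1 ⇒ p=193549, q=8890
→ (193549, 8890).  Check: 193549²=37461215401, 474·8890²=37461215400, difference 1.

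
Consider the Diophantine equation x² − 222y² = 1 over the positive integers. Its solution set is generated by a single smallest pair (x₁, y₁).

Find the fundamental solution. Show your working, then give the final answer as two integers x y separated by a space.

149 10

d=222: √d = [14; 1,8,1,28] (ℓ=4, even), read p_3/q_3
a_0=14:  p_0=14·1+0=14,  q_0=14·0+1=1
a_1=1:  p_1=1·14+1=15,  q_1=1·1+0=1
a_2=8:  p_2=8·15+14=134,  q_2=8·1+1=9
a_3=1:  p_3=1·134+15=149,  q_3=1·9+1=10
→ (149, 10).  Check: 149²=22201, 222·10²=22200, difference 1.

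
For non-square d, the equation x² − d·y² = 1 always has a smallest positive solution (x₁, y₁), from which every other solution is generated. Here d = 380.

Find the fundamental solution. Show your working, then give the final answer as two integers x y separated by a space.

√380 = [19; 2,38, …], period ℓ=2 (even) → k=1
i=0: a=19 ⇒ p=19, q=1
i=1: a=2 ⇒ p=39, q=2
→ (39, 2).  Check: 39²=1521, 380·2²=1520, difference 1.

39 2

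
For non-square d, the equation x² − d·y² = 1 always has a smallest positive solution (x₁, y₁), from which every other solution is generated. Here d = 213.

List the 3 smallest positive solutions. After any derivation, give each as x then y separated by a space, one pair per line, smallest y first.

√213 = [14; 1,1,2,6,1,8,1,6,2,1,1,28, …], period ℓ=12 (even) → k=11
a_0=14:  p_0=14·1+0=14,  q_0=14·0+1=1
a_1=1:  p_1=1·14+1=15,  q_1=1·1+0=1
a_2=1:  p_2=1·15+14=29,  q_2=1·1+1=2
a_3=2:  p_3=2·29+15=73,  q_3=2·2+1=5
…
a_5=1:  p_5=1·467+73=540,  q_5=1·32+5=37
a_6=8:  p_6=8·540+467=4787,  q_6=8·37+32=328
a_7=1:  p_7=1·4787+540=5327,  q_7=1·328+37=365
a_8=6:  p_8=6·5327+4787=36749,  q_8=6·365+328=2518
…
a_10=1:  p_10=1·78825+36749=115574,  q_10=1·5401+2518=7919
a_11=1:  p_11=1·115574+78825=194399,  q_11=1·7919+5401=13320
(x₁, y₁) = (194399, 13320);  194399² − 213·13320² = 1 ✓
n=2: (194399,13320)∘(194399,13320) = (194399·194399+213·13320·13320, 194399·13320+13320·194399) = (75581942401,5178789360)
n=3: (75581942401,5178789360)∘(194399,13320) = (194399·75581942401+213·13320·5178789360, 194399·5178789360+13320·75581942401) = (29386108041429599,2013502945575960)

194399 13320
75581942401 5178789360
29386108041429599 2013502945575960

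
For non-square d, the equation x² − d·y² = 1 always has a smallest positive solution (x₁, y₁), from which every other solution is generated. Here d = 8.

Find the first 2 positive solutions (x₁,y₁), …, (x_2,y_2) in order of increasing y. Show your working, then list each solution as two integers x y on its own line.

3 1
17 6

[2; 1,4] for √8; ℓ=2 ⇒ convergent index 1
step 0: (2, 1)  from 2·(1,0) + (0,1)
step 1: (3, 1)  from 1·(2,1) + (1,0)
(x₁, y₁) = (3, 1);  3² − 8·1² = 1 ✓
n=2: (3,1)∘(3,1) = (3·3+8·1·1, 3·1+1·3) = (17,6)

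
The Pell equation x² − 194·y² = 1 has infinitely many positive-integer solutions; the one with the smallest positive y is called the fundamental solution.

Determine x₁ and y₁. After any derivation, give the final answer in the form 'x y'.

[13; 1,12,1,26] for √194; ℓ=4 ⇒ convergent index 3
i=0: a=13 ⇒ p=13, q=1
i=1: a=1 ⇒ p=14, q=1
i=2: a=12 ⇒ p=181, q=13
i=3: a=1 ⇒ p=195, q=14
(x₁, y₁) = (195, 14);  195² − 194·14² = 1 ✓

195 14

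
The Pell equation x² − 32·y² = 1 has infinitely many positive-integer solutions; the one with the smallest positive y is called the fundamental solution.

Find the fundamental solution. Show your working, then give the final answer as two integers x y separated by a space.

d=32: √d = [5; 1,1,1,10] (ℓ=4, even), read p_3/q_3
step 0: (5, 1)  from 5·(1,0) + (0,1)
…
step 2: (11, 2)  from 1·(6,1) + (5,1)
step 3: (17, 3)  from 1·(11,2) + (6,1)
(x₁, y₁) = (17, 3);  17² − 32·3² = 1 ✓

17 3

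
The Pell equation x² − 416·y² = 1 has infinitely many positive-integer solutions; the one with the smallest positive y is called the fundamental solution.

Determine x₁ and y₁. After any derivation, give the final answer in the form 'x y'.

√416 → a₀=20, period (2,1,1,9,1,1,2,40); ℓ=8 even so k=7
step 0: (20, 1)  from 20·(1,0) + (0,1)
step 1: (41, 2)  from 2·(20,1) + (1,0)
…
step 3: (102, 5)  from 1·(61,3) + (41,2)
…
step 6: (2060, 101)  from 1·(1081,53) + (979,48)
step 7: (5201, 255)  from 2·(2060,101) + (1081,53)
(x₁, y₁) = (5201, 255);  5201² − 416·255² = 1 ✓

5201 255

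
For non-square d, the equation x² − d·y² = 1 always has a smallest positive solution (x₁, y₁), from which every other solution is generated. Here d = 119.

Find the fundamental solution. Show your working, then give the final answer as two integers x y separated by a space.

[10; 1,9,1,20] for √119; ℓ=4 ⇒ convergent index 3
step 0: (10, 1)  from 10·(1,0) + (0,1)
…
step 2: (109, 10)  from 9·(11,1) + (10,1)
step 3: (120, 11)  from 1·(109,10) + (11,1)
(x₁, y₁) = (120, 11);  120² − 119·11² = 1 ✓

120 11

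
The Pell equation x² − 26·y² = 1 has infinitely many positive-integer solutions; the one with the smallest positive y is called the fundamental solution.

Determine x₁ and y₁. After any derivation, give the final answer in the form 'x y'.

[5; 10] for √26; ℓ=1 ⇒ convergent index 1
k=0  a_k=5  p_k/q_k = 5/1
k=1  a_k=10  p_k/q_k = 51/10
→ (51, 10).  Check: 51²=2601, 26·10²=2600, difference 1.

51 10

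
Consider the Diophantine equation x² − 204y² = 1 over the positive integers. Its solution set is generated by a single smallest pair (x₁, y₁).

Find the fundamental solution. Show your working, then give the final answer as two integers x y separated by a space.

d=204: √d = [14; 3,1,1,6,1,1,3,28] (ℓ=8, even), read p_7/q_7
step 0: (14, 1)  from 14·(1,0) + (0,1)
step 1: (43, 3)  from 3·(14,1) + (1,0)
step 2: (57, 4)  from 1·(43,3) + (14,1)
…
step 4: (657, 46)  from 6·(100,7) + (57,4)
step 5: (757, 53)  from 1·(657,46) + (100,7)
step 6: (1414, 99)  from 1·(757,53) + (657,46)
step 7: (4999, 350)  from 3·(1414,99) + (757,53)
(x₁, y₁) = (4999, 350);  4999² − 204·350² = 1 ✓

4999 350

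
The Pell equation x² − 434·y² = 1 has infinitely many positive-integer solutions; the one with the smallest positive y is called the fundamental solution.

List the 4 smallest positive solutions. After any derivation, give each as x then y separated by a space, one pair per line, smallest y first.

d=434: √d = [20; 1,4,1,40] (ℓ=4, even), read p_3/q_3
step 0: (20, 1)  from 20·(1,0) + (0,1)
step 1: (21, 1)  from 1·(20,1) + (1,0)
step 2: (104, 5)  from 4·(21,1) + (20,1)
step 3: (125, 6)  from 1·(104,5) + (21,1)
→ (125, 6).  Check: 125²=15625, 434·6²=15624, difference 1.
n=2: (125,6)∘(125,6) = (125·125+434·6·6, 125·6+6·125) = (31249,1500)
n=3: (31249,1500)∘(125,6) = (125·31249+434·6·1500, 125·1500+6·31249) = (7812125,374994)
n=4: (7812125,374994)∘(125,6) = (125·7812125+434·6·374994, 125·374994+6·7812125) = (1953000001,93747000)

125 6
31249 1500
7812125 374994
1953000001 93747000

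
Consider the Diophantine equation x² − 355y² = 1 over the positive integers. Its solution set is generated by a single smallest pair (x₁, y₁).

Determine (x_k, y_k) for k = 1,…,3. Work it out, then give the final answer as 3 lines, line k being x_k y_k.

954809 50676
1823320452961 96771801768
3481845556741524089 184797174548553948

√355 = [18; 1,5,3,3,1,6,1,3,3,5,1,36, …], period ℓ=12 (even) → k=11
step 0: (18, 1)  from 18·(1,0) + (0,1)
step 1: (19, 1)  from 1·(18,1) + (1,0)
step 2: (113, 6)  from 5·(19,1) + (18,1)
step 3: (358, 19)  from 3·(113,6) + (19,1)
step 4: (1187, 63)  from 3·(358,19) + (113,6)
…
step 8: (46463, 2466)  from 3·(12002,637) + (10457,555)
step 9: (151391, 8035)  from 3·(46463,2466) + (12002,637)
step 10: (803418, 42641)  from 5·(151391,8035) + (46463,2466)
step 11: (954809, 50676)  from 1·(803418,42641) + (151391,8035)
→ (954809, 50676).  Check: 954809²=911660226481, 355·50676²=911660226480, difference 1.
n=2: (954809,50676)∘(954809,50676) = (954809·954809+355·50676·50676, 954809·50676+50676·954809) = (1823320452961,96771801768)
n=3: (1823320452961,96771801768)∘(954809,50676) = (954809·1823320452961+355·50676·96771801768, 954809·96771801768+50676·1823320452961) = (3481845556741524089,184797174548553948)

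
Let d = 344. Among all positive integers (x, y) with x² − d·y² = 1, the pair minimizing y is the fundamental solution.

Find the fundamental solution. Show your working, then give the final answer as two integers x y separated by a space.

√344 → a₀=18, period (1,1,4,1,3,1,4,1,1,36); ℓ=10 even so k=9
k=0  a_k=18  p_k/q_k = 18/1
…
k=2  a_k=1  p_k/q_k = 37/2
…
k=5  a_k=3  p_k/q_k = 779/42
…
k=7  a_k=4  p_k/q_k = 4711/254
k=8  a_k=1  p_k/q_k = 5694/307
k=9  a_k=1  p_k/q_k = 10405/561
(x₁, y₁) = (10405, 561);  10405² − 344·561² = 1 ✓

10405 561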